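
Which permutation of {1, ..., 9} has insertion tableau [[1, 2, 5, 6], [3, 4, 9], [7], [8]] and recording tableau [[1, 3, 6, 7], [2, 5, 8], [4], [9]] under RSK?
8 3 7 1 4 5 9 6 2

Reverse the RSK construction: for i from n down to 1, find the cell of Q containing i, remove the entry at that cell from P, and reverse-bump it up through P; the value ejected from row 1 is w(i).

Step i=9: Q has 9 at row 4, column 1; remove 8 from row 4 of P and reverse-bump: 8 enters row 3 and ejects 7; 7 enters row 2 and ejects 4; 4 enters row 1 and ejects 2. So w(9) = 2. P is now [[1, 4, 5, 6], [3, 7, 9], [8]].
Step i=8: Q has 8 at row 2, column 3; remove 9 from row 2 of P and reverse-bump: 9 enters row 1 and ejects 6. So w(8) = 6. P is now [[1, 4, 5, 9], [3, 7], [8]].
Step i=7: Q has 7 at row 1, column 4; remove that cell from P, ejecting 9. So w(7) = 9. P is now [[1, 4, 5], [3, 7], [8]].
Step i=6: Q has 6 at row 1, column 3; remove that cell from P, ejecting 5. So w(6) = 5. P is now [[1, 4], [3, 7], [8]].
Step i=5: Q has 5 at row 2, column 2; remove 7 from row 2 of P and reverse-bump: 7 enters row 1 and ejects 4. So w(5) = 4. P is now [[1, 7], [3], [8]].
Step i=4: Q has 4 at row 3, column 1; remove 8 from row 3 of P and reverse-bump: 8 enters row 2 and ejects 3; 3 enters row 1 and ejects 1. So w(4) = 1. P is now [[3, 7], [8]].
Step i=3: Q has 3 at row 1, column 2; remove that cell from P, ejecting 7. So w(3) = 7. P is now [[3], [8]].
Step i=2: Q has 2 at row 2, column 1; remove 8 from row 2 of P and reverse-bump: 8 enters row 1 and ejects 3. So w(2) = 3. P is now [[8]].
Step i=1: Q has 1 at row 1, column 1; remove that cell from P, ejecting 8. So w(1) = 8. P is now [].

So w = 8 3 7 1 4 5 9 6 2.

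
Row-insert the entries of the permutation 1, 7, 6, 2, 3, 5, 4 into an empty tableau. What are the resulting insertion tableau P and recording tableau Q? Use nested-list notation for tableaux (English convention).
P = [[1, 2, 3, 4], [5], [6], [7]], Q = [[1, 2, 5, 6], [3], [4], [7]]

Insert each entry of the permutation into P by Schensted row insertion, recording in Q the position of each new cell.

Insert 1: appended to row 1. P = [[1]], Q = [[1]].
Insert 7: appended to row 1. P = [[1, 7]], Q = [[1, 2]].
Insert 6: 6 bumps 7 from row 1; 7 starts row 2. P = [[1, 6], [7]], Q = [[1, 2], [3]].
Insert 2: 2 bumps 6 from row 1; 6 bumps 7 from row 2; 7 starts row 3. P = [[1, 2], [6], [7]], Q = [[1, 2], [3], [4]].
Insert 3: appended to row 1. P = [[1, 2, 3], [6], [7]], Q = [[1, 2, 5], [3], [4]].
Insert 5: appended to row 1. P = [[1, 2, 3, 5], [6], [7]], Q = [[1, 2, 5, 6], [3], [4]].
Insert 4: 4 bumps 5 from row 1; 5 bumps 6 from row 2; 6 bumps 7 from row 3; 7 starts row 4. P = [[1, 2, 3, 4], [5], [6], [7]], Q = [[1, 2, 5, 6], [3], [4], [7]].

So P = [[1, 2, 3, 4], [5], [6], [7]], Q = [[1, 2, 5, 6], [3], [4], [7]].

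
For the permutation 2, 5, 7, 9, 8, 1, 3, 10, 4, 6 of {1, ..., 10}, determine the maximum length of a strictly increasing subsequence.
5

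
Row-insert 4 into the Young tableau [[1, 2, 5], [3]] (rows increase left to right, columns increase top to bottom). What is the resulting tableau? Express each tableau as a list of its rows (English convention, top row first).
[[1, 2, 4], [3, 5]]

In row 1, 4 replaces 5 (the leftmost entry greater than 4); 5 is bumped to row 2. 5 is appended to row 2. The new tableau is [[1, 2, 4], [3, 5]].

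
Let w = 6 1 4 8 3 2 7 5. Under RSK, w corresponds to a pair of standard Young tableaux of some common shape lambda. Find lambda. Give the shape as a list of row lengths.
[3, 2, 2, 1]

RSK row insertion gives P = [[1, 2, 5], [3, 7], [4, 8], [6]], which has shape [3, 2, 2, 1].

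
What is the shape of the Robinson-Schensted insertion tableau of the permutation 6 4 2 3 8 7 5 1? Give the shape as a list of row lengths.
Row-insert each entry into an empty tableau.

After inserting 6: P = [[6]].
After inserting 4: P = [[4], [6]].
After inserting 2: P = [[2], [4], [6]].
After inserting 3: P = [[2, 3], [4], [6]].
After inserting 8: P = [[2, 3, 8], [4], [6]].
After inserting 7: P = [[2, 3, 7], [4, 8], [6]].
After inserting 5: P = [[2, 3, 5], [4, 7], [6, 8]].
After inserting 1: P = [[1, 3, 5], [2, 7], [4, 8], [6]].

The final insertion tableau P = [[1, 3, 5], [2, 7], [4, 8], [6]] has shape [3, 2, 2, 1].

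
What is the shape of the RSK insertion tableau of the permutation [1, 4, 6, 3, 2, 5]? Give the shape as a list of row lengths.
[3, 2, 1]

Row-insert each entry into an empty tableau.

After inserting 1: P = [[1]].
After inserting 4: P = [[1, 4]].
After inserting 6: P = [[1, 4, 6]].
After inserting 3: P = [[1, 3, 6], [4]].
After inserting 2: P = [[1, 2, 6], [3], [4]].
After inserting 5: P = [[1, 2, 5], [3, 6], [4]].

The final insertion tableau P = [[1, 2, 5], [3, 6], [4]] has shape [3, 2, 1].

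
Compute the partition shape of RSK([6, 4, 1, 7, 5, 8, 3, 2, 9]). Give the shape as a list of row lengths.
[4, 2, 2, 1]

Row-insert each entry into an empty tableau.

After inserting 6: P = [[6]].
After inserting 4: P = [[4], [6]].
After inserting 1: P = [[1], [4], [6]].
After inserting 7: P = [[1, 7], [4], [6]].
After inserting 5: P = [[1, 5], [4, 7], [6]].
After inserting 8: P = [[1, 5, 8], [4, 7], [6]].
After inserting 3: P = [[1, 3, 8], [4, 5], [6, 7]].
After inserting 2: P = [[1, 2, 8], [3, 5], [4, 7], [6]].
After inserting 9: P = [[1, 2, 8, 9], [3, 5], [4, 7], [6]].

The final insertion tableau P = [[1, 2, 8, 9], [3, 5], [4, 7], [6]] has shape [4, 2, 2, 1].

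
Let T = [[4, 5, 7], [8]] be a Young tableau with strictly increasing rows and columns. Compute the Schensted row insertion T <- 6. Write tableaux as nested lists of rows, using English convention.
In row 1, 6 replaces 7 (the leftmost entry greater than 6); 7 is bumped to row 2. In row 2, 7 replaces 8 (the leftmost entry greater than 7); 8 is bumped to row 3. 8 starts a new row 3. The new tableau is [[4, 5, 6], [7], [8]].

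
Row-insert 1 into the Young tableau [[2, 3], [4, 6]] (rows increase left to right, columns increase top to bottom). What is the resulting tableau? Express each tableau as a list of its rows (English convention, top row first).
In row 1, 1 replaces 2 (the leftmost entry greater than 1); 2 is bumped to row 2. In row 2, 2 replaces 4 (the leftmost entry greater than 2); 4 is bumped to row 3. 4 starts a new row 3. The new tableau is [[1, 3], [2, 6], [4]].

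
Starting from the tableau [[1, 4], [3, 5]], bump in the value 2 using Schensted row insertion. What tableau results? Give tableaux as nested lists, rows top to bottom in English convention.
In row 1, 2 replaces 4 (the leftmost entry greater than 2); 4 is bumped to row 2. In row 2, 4 replaces 5 (the leftmost entry greater than 4); 5 is bumped to row 3. 5 starts a new row 3. The new tableau is [[1, 2], [3, 4], [5]].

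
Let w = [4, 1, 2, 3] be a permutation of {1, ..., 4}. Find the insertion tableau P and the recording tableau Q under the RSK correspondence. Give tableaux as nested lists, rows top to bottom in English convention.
Insert each entry of the permutation into P by Schensted row insertion, recording in Q the position of each new cell.

After inserting 4: P = [[4]].
After inserting 1: P = [[1], [4]].
After inserting 2: P = [[1, 2], [4]].
After inserting 3: P = [[1, 2, 3], [4]].

So P = [[1, 2, 3], [4]], Q = [[1, 3, 4], [2]].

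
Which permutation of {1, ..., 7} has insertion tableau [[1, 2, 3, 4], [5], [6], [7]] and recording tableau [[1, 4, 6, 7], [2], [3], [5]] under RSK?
7 6 1 5 2 3 4

Reverse RSK: for i = n, n-1, ..., 1, locate i in Q, remove the corresponding corner cell from P, and reverse-bump its entry up through P; the value ejected from row 1 is w(i).

So w = 7 6 1 5 2 3 4.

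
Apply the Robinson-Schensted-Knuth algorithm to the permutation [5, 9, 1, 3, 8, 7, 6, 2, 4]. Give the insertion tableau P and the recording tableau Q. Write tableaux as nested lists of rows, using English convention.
P = [[1, 2, 4], [3, 6], [5, 7], [8], [9]], Q = [[1, 2, 5], [3, 4], [6, 9], [7], [8]]

Insert each entry of the permutation into P by Schensted row insertion, recording in Q the position of each new cell.

Insert 5: appended to row 1. P = [[5]].
Insert 9: appended to row 1. P = [[5, 9]].
Insert 1: 1 bumps 5 from row 1; 5 starts row 2. P = [[1, 9], [5]].
Insert 3: 3 bumps 9 from row 1; 9 appends to row 2. P = [[1, 3], [5, 9]].
Insert 8: appended to row 1. P = [[1, 3, 8], [5, 9]].
Insert 7: 7 bumps 8 from row 1; 8 bumps 9 from row 2; 9 starts row 3. P = [[1, 3, 7], [5, 8], [9]].
Insert 6: 6 bumps 7 from row 1; 7 bumps 8 from row 2; 8 bumps 9 from row 3; 9 starts row 4. P = [[1, 3, 6], [5, 7], [8], [9]].
Insert 2: 2 bumps 3 from row 1; 3 bumps 5 from row 2; 5 bumps 8 from row 3; 8 bumps 9 from row 4; 9 starts row 5. P = [[1, 2, 6], [3, 7], [5], [8], [9]].
Insert 4: 4 bumps 6 from row 1; 6 bumps 7 from row 2; 7 appends to row 3. P = [[1, 2, 4], [3, 6], [5, 7], [8], [9]].

So P = [[1, 2, 4], [3, 6], [5, 7], [8], [9]], Q = [[1, 2, 5], [3, 4], [6, 9], [7], [8]].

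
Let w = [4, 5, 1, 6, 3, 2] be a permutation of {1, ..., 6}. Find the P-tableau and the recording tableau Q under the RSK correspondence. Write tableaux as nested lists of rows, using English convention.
P = [[1, 2, 6], [3, 5], [4]], Q = [[1, 2, 4], [3, 5], [6]]

Insert each entry of the permutation into P by Schensted row insertion, recording in Q the position of each new cell.

After inserting 4: P = [[4]].
After inserting 5: P = [[4, 5]].
After inserting 1: P = [[1, 5], [4]].
After inserting 6: P = [[1, 5, 6], [4]].
After inserting 3: P = [[1, 3, 6], [4, 5]].
After inserting 2: P = [[1, 2, 6], [3, 5], [4]].

So P = [[1, 2, 6], [3, 5], [4]], Q = [[1, 2, 4], [3, 5], [6]].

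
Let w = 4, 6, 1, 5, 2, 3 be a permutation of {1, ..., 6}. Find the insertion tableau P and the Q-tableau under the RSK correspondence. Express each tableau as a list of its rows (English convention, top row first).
Insert each entry of the permutation into P by Schensted row insertion, recording in Q the position of each new cell.

Insert 4: appended to row 1. P = [[4]].
Insert 6: appended to row 1. P = [[4, 6]].
Insert 1: 1 bumps 4 from row 1; 4 starts row 2. P = [[1, 6], [4]].
Insert 5: 5 bumps 6 from row 1; 6 appends to row 2. P = [[1, 5], [4, 6]].
Insert 2: 2 bumps 5 from row 1; 5 bumps 6 from row 2; 6 starts row 3. P = [[1, 2], [4, 5], [6]].
Insert 3: appended to row 1. P = [[1, 2, 3], [4, 5], [6]].

So P = [[1, 2, 3], [4, 5], [6]], Q = [[1, 2, 6], [3, 4], [5]].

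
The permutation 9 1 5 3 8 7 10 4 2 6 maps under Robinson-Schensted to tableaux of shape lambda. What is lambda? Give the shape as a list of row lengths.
[4, 3, 1, 1, 1]

Row-insert each entry into an empty tableau.

After inserting 9: P = [[9]].
After inserting 1: P = [[1], [9]].
After inserting 5: P = [[1, 5], [9]].
After inserting 3: P = [[1, 3], [5], [9]].
After inserting 8: P = [[1, 3, 8], [5], [9]].
After inserting 7: P = [[1, 3, 7], [5, 8], [9]].
After inserting 10: P = [[1, 3, 7, 10], [5, 8], [9]].
After inserting 4: P = [[1, 3, 4, 10], [5, 7], [8], [9]].
After inserting 2: P = [[1, 2, 4, 10], [3, 7], [5], [8], [9]].
After inserting 6: P = [[1, 2, 4, 6], [3, 7, 10], [5], [8], [9]].

The final insertion tableau P = [[1, 2, 4, 6], [3, 7, 10], [5], [8], [9]] has shape [4, 3, 1, 1, 1].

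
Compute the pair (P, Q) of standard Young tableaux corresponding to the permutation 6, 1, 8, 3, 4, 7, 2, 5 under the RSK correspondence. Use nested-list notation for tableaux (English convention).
P = [[1, 2, 4, 5], [3, 7], [6, 8]], Q = [[1, 3, 5, 6], [2, 4], [7, 8]]

Insert each entry of the permutation into P by Schensted row insertion, recording in Q the position of each new cell.

Insert 6: appended to row 1. P = [[6]], Q = [[1]].
Insert 1: 1 bumps 6 from row 1; 6 starts row 2. P = [[1], [6]], Q = [[1], [2]].
Insert 8: appended to row 1. P = [[1, 8], [6]], Q = [[1, 3], [2]].
Insert 3: 3 bumps 8 from row 1; 8 appends to row 2. P = [[1, 3], [6, 8]], Q = [[1, 3], [2, 4]].
Insert 4: appended to row 1. P = [[1, 3, 4], [6, 8]], Q = [[1, 3, 5], [2, 4]].
Insert 7: appended to row 1. P = [[1, 3, 4, 7], [6, 8]], Q = [[1, 3, 5, 6], [2, 4]].
Insert 2: 2 bumps 3 from row 1; 3 bumps 6 from row 2; 6 starts row 3. P = [[1, 2, 4, 7], [3, 8], [6]], Q = [[1, 3, 5, 6], [2, 4], [7]].
Insert 5: 5 bumps 7 from row 1; 7 bumps 8 from row 2; 8 appends to row 3. P = [[1, 2, 4, 5], [3, 7], [6, 8]], Q = [[1, 3, 5, 6], [2, 4], [7, 8]].

So P = [[1, 2, 4, 5], [3, 7], [6, 8]], Q = [[1, 3, 5, 6], [2, 4], [7, 8]].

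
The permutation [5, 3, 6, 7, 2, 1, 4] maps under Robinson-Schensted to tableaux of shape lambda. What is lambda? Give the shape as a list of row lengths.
[3, 2, 1, 1]

Row-insert each entry into an empty tableau.

After inserting 5: P = [[5]].
After inserting 3: P = [[3], [5]].
After inserting 6: P = [[3, 6], [5]].
After inserting 7: P = [[3, 6, 7], [5]].
After inserting 2: P = [[2, 6, 7], [3], [5]].
After inserting 1: P = [[1, 6, 7], [2], [3], [5]].
After inserting 4: P = [[1, 4, 7], [2, 6], [3], [5]].

The final insertion tableau P = [[1, 4, 7], [2, 6], [3], [5]] has shape [3, 2, 1, 1].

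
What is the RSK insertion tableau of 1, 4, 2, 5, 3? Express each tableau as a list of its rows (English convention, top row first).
Insert 1: appended to row 1. P = [[1]].
Insert 4: appended to row 1. P = [[1, 4]].
Insert 2: 2 bumps 4 from row 1; 4 starts row 2. P = [[1, 2], [4]].
Insert 5: appended to row 1. P = [[1, 2, 5], [4]].
Insert 3: 3 bumps 5 from row 1; 5 appends to row 2. P = [[1, 2, 3], [4, 5]].

So P = [[1, 2, 3], [4, 5]].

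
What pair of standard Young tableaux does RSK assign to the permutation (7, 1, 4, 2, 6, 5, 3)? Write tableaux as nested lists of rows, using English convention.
Insert each entry of the permutation into P by Schensted row insertion, recording in Q the position of each new cell.

Insert 7: appended to row 1. P = [[7]], Q = [[1]].
Insert 1: 1 bumps 7 from row 1; 7 starts row 2. P = [[1], [7]], Q = [[1], [2]].
Insert 4: appended to row 1. P = [[1, 4], [7]], Q = [[1, 3], [2]].
Insert 2: 2 bumps 4 from row 1; 4 bumps 7 from row 2; 7 starts row 3. P = [[1, 2], [4], [7]], Q = [[1, 3], [2], [4]].
Insert 6: appended to row 1. P = [[1, 2, 6], [4], [7]], Q = [[1, 3, 5], [2], [4]].
Insert 5: 5 bumps 6 from row 1; 6 appends to row 2. P = [[1, 2, 5], [4, 6], [7]], Q = [[1, 3, 5], [2, 6], [4]].
Insert 3: 3 bumps 5 from row 1; 5 bumps 6 from row 2; 6 bumps 7 from row 3; 7 starts row 4. P = [[1, 2, 3], [4, 5], [6], [7]], Q = [[1, 3, 5], [2, 6], [4], [7]].

So P = [[1, 2, 3], [4, 5], [6], [7]], Q = [[1, 3, 5], [2, 6], [4], [7]].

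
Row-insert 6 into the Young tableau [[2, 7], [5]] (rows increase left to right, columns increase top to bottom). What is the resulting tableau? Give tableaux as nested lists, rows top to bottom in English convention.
In row 1, 6 replaces 7 (the leftmost entry greater than 6); 7 is bumped to row 2. 7 is appended to row 2. The new tableau is [[2, 6], [5, 7]].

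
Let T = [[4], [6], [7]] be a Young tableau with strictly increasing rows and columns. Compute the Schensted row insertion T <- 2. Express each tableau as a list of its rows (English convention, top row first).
[[2], [4], [6], [7]]

In row 1, 2 replaces 4 (the leftmost entry greater than 2); 4 is bumped to row 2. In row 2, 4 replaces 6 (the leftmost entry greater than 4); 6 is bumped to row 3. In row 3, 6 replaces 7 (the leftmost entry greater than 6); 7 is bumped to row 4. 7 starts a new row 4. The new tableau is [[2], [4], [6], [7]].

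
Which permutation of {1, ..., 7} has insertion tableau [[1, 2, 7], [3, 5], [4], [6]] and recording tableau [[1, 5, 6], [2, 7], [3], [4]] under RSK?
6 4 3 1 5 7 2

Reverse RSK: for i = n, n-1, ..., 1, locate i in Q, remove the corresponding corner cell from P, and reverse-bump its entry up through P; the value ejected from row 1 is w(i).

So w = 6 4 3 1 5 7 2.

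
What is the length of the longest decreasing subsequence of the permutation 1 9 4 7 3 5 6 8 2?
4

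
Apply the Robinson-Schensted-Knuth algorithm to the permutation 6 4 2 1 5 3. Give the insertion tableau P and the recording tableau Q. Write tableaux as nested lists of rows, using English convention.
Insert each entry of the permutation into P by Schensted row insertion, recording in Q the position of each new cell.

Insert 6: appended to row 1. P = [[6]].
Insert 4: 4 bumps 6 from row 1; 6 starts row 2. P = [[4], [6]].
Insert 2: 2 bumps 4 from row 1; 4 bumps 6 from row 2; 6 starts row 3. P = [[2], [4], [6]].
Insert 1: 1 bumps 2 from row 1; 2 bumps 4 from row 2; 4 bumps 6 from row 3; 6 starts row 4. P = [[1], [2], [4], [6]].
Insert 5: appended to row 1. P = [[1, 5], [2], [4], [6]].
Insert 3: 3 bumps 5 from row 1; 5 appends to row 2. P = [[1, 3], [2, 5], [4], [6]].

So P = [[1, 3], [2, 5], [4], [6]], Q = [[1, 5], [2, 6], [3], [4]].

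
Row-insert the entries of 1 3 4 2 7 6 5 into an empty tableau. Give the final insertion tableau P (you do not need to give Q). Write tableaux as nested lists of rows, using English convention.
P = [[1, 2, 4, 5], [3, 6], [7]]

After inserting 1: P = [[1]].
After inserting 3: P = [[1, 3]].
After inserting 4: P = [[1, 3, 4]].
After inserting 2: P = [[1, 2, 4], [3]].
After inserting 7: P = [[1, 2, 4, 7], [3]].
After inserting 6: P = [[1, 2, 4, 6], [3, 7]].
After inserting 5: P = [[1, 2, 4, 5], [3, 6], [7]].

So P = [[1, 2, 4, 5], [3, 6], [7]].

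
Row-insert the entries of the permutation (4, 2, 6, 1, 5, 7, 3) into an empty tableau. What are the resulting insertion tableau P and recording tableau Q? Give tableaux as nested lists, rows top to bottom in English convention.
Insert each entry of the permutation into P by Schensted row insertion, recording in Q the position of each new cell.

Insert 4: appended to row 1. P = [[4]].
Insert 2: 2 bumps 4 from row 1; 4 starts row 2. P = [[2], [4]].
Insert 6: appended to row 1. P = [[2, 6], [4]].
Insert 1: 1 bumps 2 from row 1; 2 bumps 4 from row 2; 4 starts row 3. P = [[1, 6], [2], [4]].
Insert 5: 5 bumps 6 from row 1; 6 appends to row 2. P = [[1, 5], [2, 6], [4]].
Insert 7: appended to row 1. P = [[1, 5, 7], [2, 6], [4]].
Insert 3: 3 bumps 5 from row 1; 5 bumps 6 from row 2; 6 appends to row 3. P = [[1, 3, 7], [2, 5], [4, 6]].

So P = [[1, 3, 7], [2, 5], [4, 6]], Q = [[1, 3, 6], [2, 5], [4, 7]].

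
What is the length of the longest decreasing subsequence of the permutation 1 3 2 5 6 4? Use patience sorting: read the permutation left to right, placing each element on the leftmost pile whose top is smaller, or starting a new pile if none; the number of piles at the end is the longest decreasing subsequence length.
2

1: new pile. tops = [1]
3: onto pile 1 (replacing 1). tops = [3]
2: new pile. tops = [3, 2]
5: onto pile 1 (replacing 3). tops = [5, 2]
6: onto pile 1 (replacing 5). tops = [6, 2]
4: onto pile 2 (replacing 2). tops = [6, 4]

2 piles, so the longest decreasing subsequence has length 2.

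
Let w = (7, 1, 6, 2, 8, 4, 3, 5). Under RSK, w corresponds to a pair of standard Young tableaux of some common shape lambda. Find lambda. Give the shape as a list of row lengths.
[4, 2, 1, 1]

Row-insert each entry into an empty tableau.

After inserting 7: P = [[7]].
After inserting 1: P = [[1], [7]].
After inserting 6: P = [[1, 6], [7]].
After inserting 2: P = [[1, 2], [6], [7]].
After inserting 8: P = [[1, 2, 8], [6], [7]].
After inserting 4: P = [[1, 2, 4], [6, 8], [7]].
After inserting 3: P = [[1, 2, 3], [4, 8], [6], [7]].
After inserting 5: P = [[1, 2, 3, 5], [4, 8], [6], [7]].

The final insertion tableau P = [[1, 2, 3, 5], [4, 8], [6], [7]] has shape [4, 2, 1, 1].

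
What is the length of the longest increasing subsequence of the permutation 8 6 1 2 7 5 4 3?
3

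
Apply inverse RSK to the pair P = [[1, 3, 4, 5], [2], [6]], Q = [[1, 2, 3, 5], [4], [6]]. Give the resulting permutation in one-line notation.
Reverse the RSK construction: for i from n down to 1, find the cell of Q containing i, remove the entry at that cell from P, and reverse-bump it up through P; the value ejected from row 1 is w(i).

Step i=6: Q has 6 at row 3, column 1; remove 6 from row 3 of P and reverse-bump: 6 enters row 2 and ejects 2; 2 enters row 1 and ejects 1. So w(6) = 1. P is now [[2, 3, 4, 5], [6]].
Step i=5: Q has 5 at row 1, column 4; remove that cell from P, ejecting 5. So w(5) = 5. P is now [[2, 3, 4], [6]].
Step i=4: Q has 4 at row 2, column 1; remove 6 from row 2 of P and reverse-bump: 6 enters row 1 and ejects 4. So w(4) = 4. P is now [[2, 3, 6]].
Step i=3: Q has 3 at row 1, column 3; remove that cell from P, ejecting 6. So w(3) = 6. P is now [[2, 3]].
Step i=2: Q has 2 at row 1, column 2; remove that cell from P, ejecting 3. So w(2) = 3. P is now [[2]].
Step i=1: Q has 1 at row 1, column 1; remove that cell from P, ejecting 2. So w(1) = 2. P is now [].

So w = 2 3 6 4 5 1.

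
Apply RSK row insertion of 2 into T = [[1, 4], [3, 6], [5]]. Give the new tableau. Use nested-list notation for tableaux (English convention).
In row 1, 2 replaces 4 (the leftmost entry greater than 2); 4 is bumped to row 2. In row 2, 4 replaces 6 (the leftmost entry greater than 4); 6 is bumped to row 3. 6 is appended to row 3. The new tableau is [[1, 2], [3, 4], [5, 6]].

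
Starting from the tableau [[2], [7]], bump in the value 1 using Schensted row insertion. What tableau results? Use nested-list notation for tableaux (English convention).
[[1], [2], [7]]

In row 1, 1 replaces 2 (the leftmost entry greater than 1); 2 is bumped to row 2. In row 2, 2 replaces 7 (the leftmost entry greater than 2); 7 is bumped to row 3. 7 starts a new row 3. The new tableau is [[1], [2], [7]].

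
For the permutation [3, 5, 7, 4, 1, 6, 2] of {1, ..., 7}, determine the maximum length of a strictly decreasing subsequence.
3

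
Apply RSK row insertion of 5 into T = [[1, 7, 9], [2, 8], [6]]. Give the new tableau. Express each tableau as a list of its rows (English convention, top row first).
[[1, 5, 9], [2, 7], [6, 8]]

In row 1, 5 replaces 7 (the leftmost entry greater than 5); 7 is bumped to row 2. In row 2, 7 replaces 8 (the leftmost entry greater than 7); 8 is bumped to row 3. 8 is appended to row 3. The new tableau is [[1, 5, 9], [2, 7], [6, 8]].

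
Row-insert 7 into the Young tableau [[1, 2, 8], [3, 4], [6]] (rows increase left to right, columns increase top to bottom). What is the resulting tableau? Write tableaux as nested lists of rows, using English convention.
In row 1, 7 replaces 8 (the leftmost entry greater than 7); 8 is bumped to row 2. 8 is appended to row 2. The new tableau is [[1, 2, 7], [3, 4, 8], [6]].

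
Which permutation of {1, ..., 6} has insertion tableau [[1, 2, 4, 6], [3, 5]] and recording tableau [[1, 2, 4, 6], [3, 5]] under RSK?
Reverse the RSK construction: for i from n down to 1, find the cell of Q containing i, remove the entry at that cell from P, and reverse-bump it up through P; the value ejected from row 1 is w(i).

Step i=6: Q has 6 at row 1, column 4; remove that cell from P, ejecting 6. So w(6) = 6. P is now [[1, 2, 4], [3, 5]].
Step i=5: Q has 5 at row 2, column 2; remove 5 from row 2 of P and reverse-bump: 5 enters row 1 and ejects 4. So w(5) = 4. P is now [[1, 2, 5], [3]].
Step i=4: Q has 4 at row 1, column 3; remove that cell from P, ejecting 5. So w(4) = 5. P is now [[1, 2], [3]].
Step i=3: Q has 3 at row 2, column 1; remove 3 from row 2 of P and reverse-bump: 3 enters row 1 and ejects 2. So w(3) = 2. P is now [[1, 3]].
Step i=2: Q has 2 at row 1, column 2; remove that cell from P, ejecting 3. So w(2) = 3. P is now [[1]].
Step i=1: Q has 1 at row 1, column 1; remove that cell from P, ejecting 1. So w(1) = 1. P is now [].

So w = 1 3 2 5 4 6.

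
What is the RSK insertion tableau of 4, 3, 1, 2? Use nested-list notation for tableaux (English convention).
Insert 4: appended to row 1. P = [[4]].
Insert 3: 3 bumps 4 from row 1; 4 starts row 2. P = [[3], [4]].
Insert 1: 1 bumps 3 from row 1; 3 bumps 4 from row 2; 4 starts row 3. P = [[1], [3], [4]].
Insert 2: appended to row 1. P = [[1, 2], [3], [4]].

So P = [[1, 2], [3], [4]].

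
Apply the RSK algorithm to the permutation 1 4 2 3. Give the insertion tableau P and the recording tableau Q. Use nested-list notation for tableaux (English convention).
P = [[1, 2, 3], [4]], Q = [[1, 2, 4], [3]]

Insert each entry of the permutation into P by Schensted row insertion, recording in Q the position of each new cell.

Insert 1: appended to row 1. P = [[1]], Q = [[1]].
Insert 4: appended to row 1. P = [[1, 4]], Q = [[1, 2]].
Insert 2: 2 bumps 4 from row 1; 4 starts row 2. P = [[1, 2], [4]], Q = [[1, 2], [3]].
Insert 3: appended to row 1. P = [[1, 2, 3], [4]], Q = [[1, 2, 4], [3]].

So P = [[1, 2, 3], [4]], Q = [[1, 2, 4], [3]].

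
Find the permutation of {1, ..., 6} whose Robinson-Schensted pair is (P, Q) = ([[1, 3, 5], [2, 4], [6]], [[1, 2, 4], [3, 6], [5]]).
2 6 4 5 1 3

Reverse the RSK construction: for i from n down to 1, find the cell of Q containing i, remove the entry at that cell from P, and reverse-bump it up through P; the value ejected from row 1 is w(i).

Step i=6: Q has 6 at row 2, column 2; remove 4 from row 2 of P and reverse-bump: 4 enters row 1 and ejects 3. So w(6) = 3. P is now [[1, 4, 5], [2], [6]].
Step i=5: Q has 5 at row 3, column 1; remove 6 from row 3 of P and reverse-bump: 6 enters row 2 and ejects 2; 2 enters row 1 and ejects 1. So w(5) = 1. P is now [[2, 4, 5], [6]].
Step i=4: Q has 4 at row 1, column 3; remove that cell from P, ejecting 5. So w(4) = 5. P is now [[2, 4], [6]].
Step i=3: Q has 3 at row 2, column 1; remove 6 from row 2 of P and reverse-bump: 6 enters row 1 and ejects 4. So w(3) = 4. P is now [[2, 6]].
Step i=2: Q has 2 at row 1, column 2; remove that cell from P, ejecting 6. So w(2) = 6. P is now [[2]].
Step i=1: Q has 1 at row 1, column 1; remove that cell from P, ejecting 2. So w(1) = 2. P is now [].

So w = 2 6 4 5 1 3.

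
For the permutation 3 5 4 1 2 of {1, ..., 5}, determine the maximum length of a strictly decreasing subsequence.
3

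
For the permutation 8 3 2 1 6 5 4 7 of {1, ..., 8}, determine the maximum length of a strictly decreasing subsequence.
4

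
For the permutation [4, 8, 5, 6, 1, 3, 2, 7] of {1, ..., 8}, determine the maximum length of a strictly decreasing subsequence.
4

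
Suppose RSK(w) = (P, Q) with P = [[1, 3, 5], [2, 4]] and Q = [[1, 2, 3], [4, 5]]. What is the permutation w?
2 4 5 1 3

Reverse the RSK construction: for i from n down to 1, find the cell of Q containing i, remove the entry at that cell from P, and reverse-bump it up through P; the value ejected from row 1 is w(i).

Step i=5: Q has 5 at row 2, column 2; remove 4 from row 2 of P and reverse-bump: 4 enters row 1 and ejects 3. So w(5) = 3. P is now [[1, 4, 5], [2]].
Step i=4: Q has 4 at row 2, column 1; remove 2 from row 2 of P and reverse-bump: 2 enters row 1 and ejects 1. So w(4) = 1. P is now [[2, 4, 5]].
Step i=3: Q has 3 at row 1, column 3; remove that cell from P, ejecting 5. So w(3) = 5. P is now [[2, 4]].
Step i=2: Q has 2 at row 1, column 2; remove that cell from P, ejecting 4. So w(2) = 4. P is now [[2]].
Step i=1: Q has 1 at row 1, column 1; remove that cell from P, ejecting 2. So w(1) = 2. P is now [].

So w = 2 4 5 1 3.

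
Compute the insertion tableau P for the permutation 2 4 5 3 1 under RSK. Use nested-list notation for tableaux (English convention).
P = [[1, 3, 5], [2], [4]]

Insert 2: appended to row 1. P = [[2]].
Insert 4: appended to row 1. P = [[2, 4]].
Insert 5: appended to row 1. P = [[2, 4, 5]].
Insert 3: 3 bumps 4 from row 1; 4 starts row 2. P = [[2, 3, 5], [4]].
Insert 1: 1 bumps 2 from row 1; 2 bumps 4 from row 2; 4 starts row 3. P = [[1, 3, 5], [2], [4]].

So P = [[1, 3, 5], [2], [4]].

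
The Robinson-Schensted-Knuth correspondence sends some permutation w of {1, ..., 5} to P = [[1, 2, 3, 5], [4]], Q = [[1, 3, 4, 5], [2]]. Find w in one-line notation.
4 1 2 3 5

Reverse the RSK construction: for i from n down to 1, find the cell of Q containing i, remove the entry at that cell from P, and reverse-bump it up through P; the value ejected from row 1 is w(i).

Step i=5: Q has 5 at row 1, column 4; remove that cell from P, ejecting 5. So w(5) = 5. P is now [[1, 2, 3], [4]].
Step i=4: Q has 4 at row 1, column 3; remove that cell from P, ejecting 3. So w(4) = 3. P is now [[1, 2], [4]].
Step i=3: Q has 3 at row 1, column 2; remove that cell from P, ejecting 2. So w(3) = 2. P is now [[1], [4]].
Step i=2: Q has 2 at row 2, column 1; remove 4 from row 2 of P and reverse-bump: 4 enters row 1 and ejects 1. So w(2) = 1. P is now [[4]].
Step i=1: Q has 1 at row 1, column 1; remove that cell from P, ejecting 4. So w(1) = 4. P is now [].

So w = 4 1 2 3 5.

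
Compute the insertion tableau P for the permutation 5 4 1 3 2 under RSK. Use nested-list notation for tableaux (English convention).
Insert 5: appended to row 1. P = [[5]].
Insert 4: 4 bumps 5 from row 1; 5 starts row 2. P = [[4], [5]].
Insert 1: 1 bumps 4 from row 1; 4 bumps 5 from row 2; 5 starts row 3. P = [[1], [4], [5]].
Insert 3: appended to row 1. P = [[1, 3], [4], [5]].
Insert 2: 2 bumps 3 from row 1; 3 bumps 4 from row 2; 4 bumps 5 from row 3; 5 starts row 4. P = [[1, 2], [3], [4], [5]].

So P = [[1, 2], [3], [4], [5]].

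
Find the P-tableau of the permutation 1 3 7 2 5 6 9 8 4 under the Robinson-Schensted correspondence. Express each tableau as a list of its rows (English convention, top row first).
P = [[1, 2, 4, 6, 8], [3, 5, 9], [7]]

Insert 1: appended to row 1. P = [[1]].
Insert 3: appended to row 1. P = [[1, 3]].
Insert 7: appended to row 1. P = [[1, 3, 7]].
Insert 2: 2 bumps 3 from row 1; 3 starts row 2. P = [[1, 2, 7], [3]].
Insert 5: 5 bumps 7 from row 1; 7 appends to row 2. P = [[1, 2, 5], [3, 7]].
Insert 6: appended to row 1. P = [[1, 2, 5, 6], [3, 7]].
Insert 9: appended to row 1. P = [[1, 2, 5, 6, 9], [3, 7]].
Insert 8: 8 bumps 9 from row 1; 9 appends to row 2. P = [[1, 2, 5, 6, 8], [3, 7, 9]].
Insert 4: 4 bumps 5 from row 1; 5 bumps 7 from row 2; 7 starts row 3. P = [[1, 2, 4, 6, 8], [3, 5, 9], [7]].

So P = [[1, 2, 4, 6, 8], [3, 5, 9], [7]].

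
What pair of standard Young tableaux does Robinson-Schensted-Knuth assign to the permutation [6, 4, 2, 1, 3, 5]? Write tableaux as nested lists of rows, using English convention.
Insert each entry of the permutation into P by Schensted row insertion, recording in Q the position of each new cell.

Insert 6: appended to row 1. P = [[6]].
Insert 4: 4 bumps 6 from row 1; 6 starts row 2. P = [[4], [6]].
Insert 2: 2 bumps 4 from row 1; 4 bumps 6 from row 2; 6 starts row 3. P = [[2], [4], [6]].
Insert 1: 1 bumps 2 from row 1; 2 bumps 4 from row 2; 4 bumps 6 from row 3; 6 starts row 4. P = [[1], [2], [4], [6]].
Insert 3: appended to row 1. P = [[1, 3], [2], [4], [6]].
Insert 5: appended to row 1. P = [[1, 3, 5], [2], [4], [6]].

So P = [[1, 3, 5], [2], [4], [6]], Q = [[1, 5, 6], [2], [3], [4]].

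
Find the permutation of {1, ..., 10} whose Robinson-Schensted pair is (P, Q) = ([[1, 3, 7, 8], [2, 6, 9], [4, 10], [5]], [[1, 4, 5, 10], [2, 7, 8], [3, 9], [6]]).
Reverse RSK: for i = n, n-1, ..., 1, locate i in Q, remove the corresponding corner cell from P, and reverse-bump its entry up through P; the value ejected from row 1 is w(i).

So w = 5 4 2 6 10 1 3 9 7 8.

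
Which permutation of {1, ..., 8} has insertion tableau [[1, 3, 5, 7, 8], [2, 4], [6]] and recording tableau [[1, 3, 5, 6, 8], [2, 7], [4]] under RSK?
6 2 4 1 5 7 3 8

Reverse the RSK construction: for i from n down to 1, find the cell of Q containing i, remove the entry at that cell from P, and reverse-bump it up through P; the value ejected from row 1 is w(i).

Step i=8: Q has 8 at row 1, column 5; remove that cell from P, ejecting 8. So w(8) = 8. P is now [[1, 3, 5, 7], [2, 4], [6]].
Step i=7: Q has 7 at row 2, column 2; remove 4 from row 2 of P and reverse-bump: 4 enters row 1 and ejects 3. So w(7) = 3. P is now [[1, 4, 5, 7], [2], [6]].
Step i=6: Q has 6 at row 1, column 4; remove that cell from P, ejecting 7. So w(6) = 7. P is now [[1, 4, 5], [2], [6]].
Step i=5: Q has 5 at row 1, column 3; remove that cell from P, ejecting 5. So w(5) = 5. P is now [[1, 4], [2], [6]].
Step i=4: Q has 4 at row 3, column 1; remove 6 from row 3 of P and reverse-bump: 6 enters row 2 and ejects 2; 2 enters row 1 and ejects 1. So w(4) = 1. P is now [[2, 4], [6]].
Step i=3: Q has 3 at row 1, column 2; remove that cell from P, ejecting 4. So w(3) = 4. P is now [[2], [6]].
Step i=2: Q has 2 at row 2, column 1; remove 6 from row 2 of P and reverse-bump: 6 enters row 1 and ejects 2. So w(2) = 2. P is now [[6]].
Step i=1: Q has 1 at row 1, column 1; remove that cell from P, ejecting 6. So w(1) = 6. P is now [].

So w = 6 2 4 1 5 7 3 8.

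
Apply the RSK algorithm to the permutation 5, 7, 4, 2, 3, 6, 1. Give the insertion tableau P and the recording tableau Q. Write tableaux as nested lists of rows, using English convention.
P = [[1, 3, 6], [2, 7], [4], [5]], Q = [[1, 2, 6], [3, 5], [4], [7]]

Insert each entry of the permutation into P by Schensted row insertion, recording in Q the position of each new cell.

Insert 5: appended to row 1. P = [[5]].
Insert 7: appended to row 1. P = [[5, 7]].
Insert 4: 4 bumps 5 from row 1; 5 starts row 2. P = [[4, 7], [5]].
Insert 2: 2 bumps 4 from row 1; 4 bumps 5 from row 2; 5 starts row 3. P = [[2, 7], [4], [5]].
Insert 3: 3 bumps 7 from row 1; 7 appends to row 2. P = [[2, 3], [4, 7], [5]].
Insert 6: appended to row 1. P = [[2, 3, 6], [4, 7], [5]].
Insert 1: 1 bumps 2 from row 1; 2 bumps 4 from row 2; 4 bumps 5 from row 3; 5 starts row 4. P = [[1, 3, 6], [2, 7], [4], [5]].

So P = [[1, 3, 6], [2, 7], [4], [5]], Q = [[1, 2, 6], [3, 5], [4], [7]].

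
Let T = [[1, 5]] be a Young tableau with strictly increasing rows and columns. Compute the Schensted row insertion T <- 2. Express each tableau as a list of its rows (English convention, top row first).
[[1, 2], [5]]

In row 1, 2 replaces 5 (the leftmost entry greater than 2); 5 is bumped to row 2. 5 starts a new row 2. The new tableau is [[1, 2], [5]].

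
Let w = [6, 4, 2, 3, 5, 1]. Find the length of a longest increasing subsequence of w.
3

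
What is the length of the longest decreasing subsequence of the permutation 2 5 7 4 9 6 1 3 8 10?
3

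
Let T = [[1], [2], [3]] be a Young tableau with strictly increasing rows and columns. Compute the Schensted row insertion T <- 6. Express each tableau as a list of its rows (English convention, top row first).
6 is larger than every entry of row 1, so it is appended to row 1. The new tableau is [[1, 6], [2], [3]].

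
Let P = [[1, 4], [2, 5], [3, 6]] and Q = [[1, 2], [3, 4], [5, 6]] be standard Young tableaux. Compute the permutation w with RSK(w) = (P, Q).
3 6 2 5 1 4

Reverse RSK: for i = n, n-1, ..., 1, locate i in Q, remove the corresponding corner cell from P, and reverse-bump its entry up through P; the value ejected from row 1 is w(i).

So w = 3 6 2 5 1 4.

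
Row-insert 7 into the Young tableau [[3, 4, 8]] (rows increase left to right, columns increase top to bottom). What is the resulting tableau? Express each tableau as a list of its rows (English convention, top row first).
In row 1, 7 replaces 8 (the leftmost entry greater than 7); 8 is bumped to row 2. 8 starts a new row 2. The new tableau is [[3, 4, 7], [8]].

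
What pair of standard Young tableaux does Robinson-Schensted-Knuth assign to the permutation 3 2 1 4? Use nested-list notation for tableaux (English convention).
Insert each entry of the permutation into P by Schensted row insertion, recording in Q the position of each new cell.

Insert 3: appended to row 1. P = [[3]].
Insert 2: 2 bumps 3 from row 1; 3 starts row 2. P = [[2], [3]].
Insert 1: 1 bumps 2 from row 1; 2 bumps 3 from row 2; 3 starts row 3. P = [[1], [2], [3]].
Insert 4: appended to row 1. P = [[1, 4], [2], [3]].

So P = [[1, 4], [2], [3]], Q = [[1, 4], [2], [3]].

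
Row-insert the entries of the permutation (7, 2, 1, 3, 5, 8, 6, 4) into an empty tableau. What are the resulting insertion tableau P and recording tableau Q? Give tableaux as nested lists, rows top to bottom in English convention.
Insert each entry of the permutation into P by Schensted row insertion, recording in Q the position of each new cell.

Insert 7: appended to row 1. P = [[7]].
Insert 2: 2 bumps 7 from row 1; 7 starts row 2. P = [[2], [7]].
Insert 1: 1 bumps 2 from row 1; 2 bumps 7 from row 2; 7 starts row 3. P = [[1], [2], [7]].
Insert 3: appended to row 1. P = [[1, 3], [2], [7]].
Insert 5: appended to row 1. P = [[1, 3, 5], [2], [7]].
Insert 8: appended to row 1. P = [[1, 3, 5, 8], [2], [7]].
Insert 6: 6 bumps 8 from row 1; 8 appends to row 2. P = [[1, 3, 5, 6], [2, 8], [7]].
Insert 4: 4 bumps 5 from row 1; 5 bumps 8 from row 2; 8 appends to row 3. P = [[1, 3, 4, 6], [2, 5], [7, 8]].

So P = [[1, 3, 4, 6], [2, 5], [7, 8]], Q = [[1, 4, 5, 6], [2, 7], [3, 8]].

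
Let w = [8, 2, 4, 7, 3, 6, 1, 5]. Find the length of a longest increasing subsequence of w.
3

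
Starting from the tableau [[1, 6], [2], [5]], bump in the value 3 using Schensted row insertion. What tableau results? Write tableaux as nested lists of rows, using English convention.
[[1, 3], [2, 6], [5]]

In row 1, 3 replaces 6 (the leftmost entry greater than 3); 6 is bumped to row 2. 6 is appended to row 2. The new tableau is [[1, 3], [2, 6], [5]].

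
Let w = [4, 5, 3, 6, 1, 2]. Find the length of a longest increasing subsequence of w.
3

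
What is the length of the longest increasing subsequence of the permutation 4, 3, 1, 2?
2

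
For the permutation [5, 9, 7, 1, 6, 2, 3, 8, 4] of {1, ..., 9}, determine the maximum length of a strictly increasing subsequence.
4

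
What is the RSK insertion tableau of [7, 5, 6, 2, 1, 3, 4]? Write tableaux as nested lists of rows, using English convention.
Insert 7: appended to row 1. P = [[7]].
Insert 5: 5 bumps 7 from row 1; 7 starts row 2. P = [[5], [7]].
Insert 6: appended to row 1. P = [[5, 6], [7]].
Insert 2: 2 bumps 5 from row 1; 5 bumps 7 from row 2; 7 starts row 3. P = [[2, 6], [5], [7]].
Insert 1: 1 bumps 2 from row 1; 2 bumps 5 from row 2; 5 bumps 7 from row 3; 7 starts row 4. P = [[1, 6], [2], [5], [7]].
Insert 3: 3 bumps 6 from row 1; 6 appends to row 2. P = [[1, 3], [2, 6], [5], [7]].
Insert 4: appended to row 1. P = [[1, 3, 4], [2, 6], [5], [7]].

So P = [[1, 3, 4], [2, 6], [5], [7]].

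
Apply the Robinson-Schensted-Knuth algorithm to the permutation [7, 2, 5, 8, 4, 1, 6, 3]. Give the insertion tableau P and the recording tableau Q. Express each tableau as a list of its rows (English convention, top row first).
P = [[1, 3, 6], [2, 4], [5, 8], [7]], Q = [[1, 3, 4], [2, 7], [5, 8], [6]]

Insert each entry of the permutation into P by Schensted row insertion, recording in Q the position of each new cell.

Insert 7: appended to row 1. P = [[7]], Q = [[1]].
Insert 2: 2 bumps 7 from row 1; 7 starts row 2. P = [[2], [7]], Q = [[1], [2]].
Insert 5: appended to row 1. P = [[2, 5], [7]], Q = [[1, 3], [2]].
Insert 8: appended to row 1. P = [[2, 5, 8], [7]], Q = [[1, 3, 4], [2]].
Insert 4: 4 bumps 5 from row 1; 5 bumps 7 from row 2; 7 starts row 3. P = [[2, 4, 8], [5], [7]], Q = [[1, 3, 4], [2], [5]].
Insert 1: 1 bumps 2 from row 1; 2 bumps 5 from row 2; 5 bumps 7 from row 3; 7 starts row 4. P = [[1, 4, 8], [2], [5], [7]], Q = [[1, 3, 4], [2], [5], [6]].
Insert 6: 6 bumps 8 from row 1; 8 appends to row 2. P = [[1, 4, 6], [2, 8], [5], [7]], Q = [[1, 3, 4], [2, 7], [5], [6]].
Insert 3: 3 bumps 4 from row 1; 4 bumps 8 from row 2; 8 appends to row 3. P = [[1, 3, 6], [2, 4], [5, 8], [7]], Q = [[1, 3, 4], [2, 7], [5, 8], [6]].

So P = [[1, 3, 6], [2, 4], [5, 8], [7]], Q = [[1, 3, 4], [2, 7], [5, 8], [6]].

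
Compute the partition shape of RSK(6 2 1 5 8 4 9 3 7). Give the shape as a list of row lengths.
[4, 3, 1, 1]

Row-insert each entry into an empty tableau.

After inserting 6: P = [[6]].
After inserting 2: P = [[2], [6]].
After inserting 1: P = [[1], [2], [6]].
After inserting 5: P = [[1, 5], [2], [6]].
After inserting 8: P = [[1, 5, 8], [2], [6]].
After inserting 4: P = [[1, 4, 8], [2, 5], [6]].
After inserting 9: P = [[1, 4, 8, 9], [2, 5], [6]].
After inserting 3: P = [[1, 3, 8, 9], [2, 4], [5], [6]].
After inserting 7: P = [[1, 3, 7, 9], [2, 4, 8], [5], [6]].

The final insertion tableau P = [[1, 3, 7, 9], [2, 4, 8], [5], [6]] has shape [4, 3, 1, 1].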